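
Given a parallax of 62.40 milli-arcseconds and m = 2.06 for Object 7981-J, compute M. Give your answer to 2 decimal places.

M = 1.04

d = 1/p = 1/0.06240″ = 16.026 pc.
m − M = 5 log₁₀(16.026) − 5 = 6.0241 − 5 = 1.0241.
M = m − (m − M) = 2.06 − 1.0241 = 1.04.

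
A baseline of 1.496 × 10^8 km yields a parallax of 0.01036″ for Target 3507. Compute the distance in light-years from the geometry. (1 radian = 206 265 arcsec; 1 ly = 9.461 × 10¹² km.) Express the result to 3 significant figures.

315 ly

θ = 0.01036″ = 0.01036/206265 = 5.0227 × 10^-8 rad.
d = B/θ = (1.496 × 10^8) / (5.0227 × 10^-8) = 2.9785 × 10^15 km = (2.9785 × 10^15) / (9.461 × 10^12) ly = 314.82 ly.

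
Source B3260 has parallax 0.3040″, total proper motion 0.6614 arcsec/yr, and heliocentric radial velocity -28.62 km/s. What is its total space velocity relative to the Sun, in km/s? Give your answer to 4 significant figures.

d = 1/p = 1/0.3040″ = 3.2895 pc.
v_t = 4.740 μ d = 4.740 × 0.6614 × 3.2895 = 10.313 km/s.
v = √(v_r² + v_t²) = √((-28.62)² + 10.313²) = √925.462 = 30.421 km/s.

30.42 km/s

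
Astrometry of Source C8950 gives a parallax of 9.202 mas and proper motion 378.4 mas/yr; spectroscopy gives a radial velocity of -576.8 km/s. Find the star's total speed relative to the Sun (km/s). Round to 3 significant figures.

609 km/s

d = 1/p = 1/0.009202″ = 108.67 pc.
μ = 378.4 mas/yr = 0.3784 ″/yr.
v_t = 4.740 μ d = 4.740 × 0.3784 × 108.67 = 194.91 km/s.
v = √(v_r² + v_t²) = √((-576.8)² + 194.91²) = √370688 = 608.84 km/s.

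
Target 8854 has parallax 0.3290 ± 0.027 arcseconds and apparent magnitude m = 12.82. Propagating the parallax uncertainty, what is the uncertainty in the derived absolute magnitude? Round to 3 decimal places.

M = m − 5 log₁₀ d + 5 = m + 5 log₁₀ p + 5, so ∂M/∂p = 5/(p ln 10).
σ_M = (5/ln 10) · (σ_p/p) = 2.1715 × 0.027/0.3290 = 2.1715 × 0.082067 = 0.17821.

σ_M = 0.178 mag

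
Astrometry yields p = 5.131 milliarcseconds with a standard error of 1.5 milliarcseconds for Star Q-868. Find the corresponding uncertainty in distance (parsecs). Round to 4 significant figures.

d = 1/p, so σ_d = σ_p / p².
σ_d = 0.00150 / (0.005131)² = 0.00150 / 0.000026327 = 56.976 pc.

56.98 pc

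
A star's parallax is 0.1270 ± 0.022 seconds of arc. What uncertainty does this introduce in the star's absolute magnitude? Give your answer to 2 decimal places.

M = m − 5 log₁₀ d + 5 = m + 5 log₁₀ p + 5, so ∂M/∂p = 5/(p ln 10).
σ_M = (5/ln 10) · (σ_p/p) = 2.1715 × 0.022/0.1270 = 2.1715 × 0.17323 = 0.37617.

σ_M = 0.38 mag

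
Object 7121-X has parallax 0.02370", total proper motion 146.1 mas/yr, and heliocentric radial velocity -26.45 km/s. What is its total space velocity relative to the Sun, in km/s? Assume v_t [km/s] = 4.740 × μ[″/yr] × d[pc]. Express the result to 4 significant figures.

d = 1/p = 1/0.02370″ = 42.194 pc.
μ = 146.1 mas/yr = 0.1461 ″/yr.
v_t = 4.740 μ d = 4.740 × 0.1461 × 42.194 = 29.22 km/s.
v = √(v_r² + v_t²) = √((-26.45)² + 29.22²) = √1553.41 = 39.413 km/s.

39.41 km/s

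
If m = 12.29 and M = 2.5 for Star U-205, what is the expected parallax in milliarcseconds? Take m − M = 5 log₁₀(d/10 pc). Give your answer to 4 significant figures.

m − M = 12.29 − 2.5 = 9.79.
d = 10^((m−M)/5 + 1) = 10^2.958 = 907.82 pc.
p = 1/d = 1/907.82 = 0.0011015 arcsec = 1.1015 mas.

1.102 mas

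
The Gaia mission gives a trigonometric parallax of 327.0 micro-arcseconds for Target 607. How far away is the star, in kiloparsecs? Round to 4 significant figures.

3.058 kpc

p = 327.0 micro-arcseconds = 0.0003270 arcsec.
d = 1/p = 1/0.0003270 = 3058.1 pc.
= 3.0581 kpc.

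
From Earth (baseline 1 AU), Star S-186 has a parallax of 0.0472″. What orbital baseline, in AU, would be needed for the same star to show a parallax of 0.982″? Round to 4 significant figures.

20.81 AU

Parallax scales linearly with baseline: p ∝ B, so B = p_target / p_Earth × 1 AU.
B = 0.982 / 0.0472 = 20.805 AU.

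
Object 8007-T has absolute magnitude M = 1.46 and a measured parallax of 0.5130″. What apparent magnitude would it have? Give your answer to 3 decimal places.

d = 1/p = 1/0.5130″ = 1.9493 pc.
m − M = 5 log₁₀ d − 5 = 5 log₁₀(1.9493) − 5 = 1.4494 − 5 = -3.5506.
m = M + (m − M) = 1.46 + (-3.5506) = -2.091.

m = -2.091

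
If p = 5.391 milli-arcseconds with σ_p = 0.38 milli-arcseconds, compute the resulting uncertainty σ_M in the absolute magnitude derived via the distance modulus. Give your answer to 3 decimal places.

M = m − 5 log₁₀ d + 5 = m + 5 log₁₀ p + 5, so ∂M/∂p = 5/(p ln 10).
σ_M = (5/ln 10) · (σ_p/p) = 2.1715 × 0.38/5.391 = 2.1715 × 0.070488 = 0.15306.

σ_M = 0.153 mag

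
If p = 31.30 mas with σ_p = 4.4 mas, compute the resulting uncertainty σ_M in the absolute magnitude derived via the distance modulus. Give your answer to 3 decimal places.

σ_M = 0.305 mag

M = m − 5 log₁₀ d + 5 = m + 5 log₁₀ p + 5, so ∂M/∂p = 5/(p ln 10).
σ_M = (5/ln 10) · (σ_p/p) = 2.1715 × 4.4/31.30 = 2.1715 × 0.14058 = 0.30527.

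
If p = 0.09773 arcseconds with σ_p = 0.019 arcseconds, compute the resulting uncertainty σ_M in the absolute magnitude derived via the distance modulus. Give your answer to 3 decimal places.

M = m − 5 log₁₀ d + 5 = m + 5 log₁₀ p + 5, so ∂M/∂p = 5/(p ln 10).
σ_M = (5/ln 10) · (σ_p/p) = 2.1715 × 0.019/0.09773 = 2.1715 × 0.19441 = 0.42216.

σ_M = 0.422 mag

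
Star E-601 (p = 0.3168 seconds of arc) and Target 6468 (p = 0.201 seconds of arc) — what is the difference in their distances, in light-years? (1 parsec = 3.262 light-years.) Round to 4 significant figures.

d_A = 1/0.3168″ = 3.1566 pc; d_B = 1/0.2010″ = 4.9751 pc.
|d_B − d_A| = |4.9751 − 3.1566| = 1.8185 pc = 1.8185 × 3.262 ly = 5.9319 ly.

5.932 ly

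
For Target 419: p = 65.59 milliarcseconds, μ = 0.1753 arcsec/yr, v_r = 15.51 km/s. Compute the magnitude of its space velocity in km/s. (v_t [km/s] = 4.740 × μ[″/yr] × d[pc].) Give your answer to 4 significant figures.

20.03 km/s

d = 1/p = 1/0.06559″ = 15.246 pc.
v_t = 4.740 μ d = 4.740 × 0.1753 × 15.246 = 12.668 km/s.
v = √(v_r² + v_t²) = √(15.51² + 12.668²) = √401.038 = 20.026 km/s.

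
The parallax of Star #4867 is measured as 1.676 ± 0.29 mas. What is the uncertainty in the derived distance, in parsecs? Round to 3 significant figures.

d = 1/p, so σ_d = σ_p / p².
σ_d = 0.000290 / (0.001676)² = 0.000290 / 0.000002809 = 103.24 pc.

103 pc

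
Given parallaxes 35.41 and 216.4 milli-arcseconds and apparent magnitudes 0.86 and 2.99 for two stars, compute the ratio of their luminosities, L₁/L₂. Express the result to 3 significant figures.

L₁/L₂ = 266

d₁ = 1/p₁ = 1/0.03541″ = 28.241 pc; d₂ = 1/p₂ = 1/0.2164″ = 4.6211 pc.
M₁ = m₁ − 5 log₁₀ d₁ + 5 = 0.86 − 7.2544 + 5 = -1.3944.
M₂ = 2.99 − 3.3237 + 5 = 4.6663.
L₁/L₂ = 10^(0.4(M₂ − M₁)) = 10^(0.4 × 6.0607) = 10^2.42428 = 265.63.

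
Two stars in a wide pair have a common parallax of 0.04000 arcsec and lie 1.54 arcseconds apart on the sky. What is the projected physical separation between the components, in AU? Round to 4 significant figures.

38.50 AU

d = 1/p = 1/0.04000″ = 25 pc.
At distance d (pc), an angle of θ arcsec spans θ·d AU: s = 1.54 × 25 = 38.5 AU.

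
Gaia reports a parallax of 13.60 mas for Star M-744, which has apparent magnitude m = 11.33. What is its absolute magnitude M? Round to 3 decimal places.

M = 6.998

d = 1/p = 1/0.01360″ = 73.529 pc.
m − M = 5 log₁₀(73.529) − 5 = 9.3323 − 5 = 4.3323.
M = m − (m − M) = 11.33 − 4.3323 = 6.998.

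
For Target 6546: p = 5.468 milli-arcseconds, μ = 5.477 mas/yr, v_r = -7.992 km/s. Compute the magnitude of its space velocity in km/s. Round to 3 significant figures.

d = 1/p = 1/0.005468″ = 182.88 pc.
μ = 5.477 mas/yr = 0.005477 ″/yr.
v_t = 4.740 μ d = 4.740 × 0.005477 × 182.88 = 4.7477 km/s.
v = √(v_r² + v_t²) = √((-7.992)² + 4.7477²) = √86.4127 = 9.2958 km/s.

9.30 km/s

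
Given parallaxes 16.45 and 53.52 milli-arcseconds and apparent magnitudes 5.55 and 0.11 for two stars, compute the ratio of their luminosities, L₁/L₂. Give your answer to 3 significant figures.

d₁ = 1/p₁ = 1/0.01645″ = 60.79 pc; d₂ = 1/p₂ = 1/0.05352″ = 18.685 pc.
M₁ = m₁ − 5 log₁₀ d₁ + 5 = 5.55 − 8.9192 + 5 = 1.6308.
M₂ = 0.11 − 6.3575 + 5 = -1.2475.
L₁/L₂ = 10^(0.4(M₂ − M₁)) = 10^(0.4 × (-2.8783)) = 10^(-1.15132) = 0.07058.

L₁/L₂ = 0.0706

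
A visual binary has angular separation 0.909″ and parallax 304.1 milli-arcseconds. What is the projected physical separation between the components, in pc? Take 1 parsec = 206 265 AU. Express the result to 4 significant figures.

1.449 × 10^-5 pc

d = 1/p = 1/0.3041″ = 3.2884 pc.
At distance d (pc), an angle of θ arcsec spans θ·d AU: s = 0.909 × 3.2884 = 2.9892 AU.
= 2.9892 / 206265 = 1.4492 × 10^-5 pc.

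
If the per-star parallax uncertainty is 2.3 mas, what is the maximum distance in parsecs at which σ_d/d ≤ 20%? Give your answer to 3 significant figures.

87.0 pc

σ_d/d = σ_p/p, so the condition is σ_p/p ≤ 0.20, i.e. p ≥ σ_p/0.20.
p_min = 2.3/0.20 = 11.5 mas = 0.0115 arcsec.
d_max = 1/p_min = 1/0.0115 = 86.957 pc.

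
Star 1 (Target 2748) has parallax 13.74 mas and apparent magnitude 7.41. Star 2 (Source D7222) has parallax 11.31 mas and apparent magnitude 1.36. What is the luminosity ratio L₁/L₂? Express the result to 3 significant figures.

d₁ = 1/p₁ = 1/0.01374″ = 72.78 pc; d₂ = 1/p₂ = 1/0.01131″ = 88.417 pc.
M₁ = m₁ − 5 log₁₀ d₁ + 5 = 7.41 − 9.3101 + 5 = 3.0999.
M₂ = 1.36 − 9.7327 + 5 = -3.3727.
L₁/L₂ = 10^(0.4(M₂ − M₁)) = 10^(0.4 × (-6.4726)) = 10^(-2.58904) = 0.0025761.

L₁/L₂ = 0.00258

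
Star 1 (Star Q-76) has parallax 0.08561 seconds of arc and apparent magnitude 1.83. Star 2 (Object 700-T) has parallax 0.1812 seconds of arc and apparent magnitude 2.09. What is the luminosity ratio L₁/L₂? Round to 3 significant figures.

d₁ = 1/p₁ = 1/0.08561″ = 11.681 pc; d₂ = 1/p₂ = 1/0.1812″ = 5.5188 pc.
M₁ = m₁ − 5 log₁₀ d₁ + 5 = 1.83 − 5.3374 + 5 = 1.4926.
M₂ = 2.09 − 3.7092 + 5 = 3.3808.
L₁/L₂ = 10^(0.4(M₂ − M₁)) = 10^(0.4 × 1.8882) = 10^0.75528 = 5.6922.

L₁/L₂ = 5.69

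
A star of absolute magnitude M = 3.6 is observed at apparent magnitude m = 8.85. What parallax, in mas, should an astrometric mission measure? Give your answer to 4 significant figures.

m − M = 8.85 − 3.6 = 5.25.
d = 10^((m−M)/5 + 1) = 10^2.050 = 112.2 pc.
p = 1/d = 1/112.2 = 0.0089127 arcsec = 8.9127 mas.

8.913 mas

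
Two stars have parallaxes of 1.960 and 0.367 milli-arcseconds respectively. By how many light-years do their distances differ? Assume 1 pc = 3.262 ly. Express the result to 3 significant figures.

d_A = 1/0.001960″ = 510.2 pc; d_B = 1/0.0003670″ = 2724.8 pc.
|d_B − d_A| = |2724.8 − 510.2| = 2214.6 pc = 2214.6 × 3.262 ly = 7224 ly.

7220 ly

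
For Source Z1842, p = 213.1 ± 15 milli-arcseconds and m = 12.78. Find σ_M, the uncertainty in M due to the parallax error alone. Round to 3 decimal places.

M = m − 5 log₁₀ d + 5 = m + 5 log₁₀ p + 5, so ∂M/∂p = 5/(p ln 10).
σ_M = (5/ln 10) · (σ_p/p) = 2.1715 × 15/213.1 = 2.1715 × 0.070389 = 0.15285.

σ_M = 0.153 mag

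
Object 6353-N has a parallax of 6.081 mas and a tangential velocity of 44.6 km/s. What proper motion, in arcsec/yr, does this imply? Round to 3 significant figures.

0.0572 arcsec/yr

d = 1/p = 1/0.006081″ = 164.45 pc.
μ = v_t / (4.74 d) = 44.6 / (4.74 × 164.45) = 44.6 / 779.49 = 0.057217 ″/yr.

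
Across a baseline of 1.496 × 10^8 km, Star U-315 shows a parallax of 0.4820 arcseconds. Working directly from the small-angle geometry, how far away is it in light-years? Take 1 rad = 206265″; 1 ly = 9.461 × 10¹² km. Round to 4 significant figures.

θ = 0.4820″ = 0.4820/206265 = 2.3368 × 10^-6 rad.
d = B/θ = (1.496 × 10^8) / (2.3368 × 10^-6) = 6.4019 × 10^13 km = (6.4019 × 10^13) / (9.461 × 10^12) ly = 6.7666 ly.

6.767 ly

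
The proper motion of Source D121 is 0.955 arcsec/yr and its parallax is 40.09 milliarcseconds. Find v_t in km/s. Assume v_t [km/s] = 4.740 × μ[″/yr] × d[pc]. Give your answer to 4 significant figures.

112.9 km/s

d = 1/p = 1/0.04009″ = 24.944 pc.
v_t = 4.74 × μ × d = 4.74 × 0.955 × 24.944 = 112.91 km/s.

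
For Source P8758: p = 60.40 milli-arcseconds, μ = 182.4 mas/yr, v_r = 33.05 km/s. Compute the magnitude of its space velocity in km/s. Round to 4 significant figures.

36.02 km/s

d = 1/p = 1/0.06040″ = 16.556 pc.
μ = 182.4 mas/yr = 0.1824 ″/yr.
v_t = 4.740 μ d = 4.740 × 0.1824 × 16.556 = 14.314 km/s.
v = √(v_r² + v_t²) = √(33.05² + 14.314²) = √1297.19 = 36.017 km/s.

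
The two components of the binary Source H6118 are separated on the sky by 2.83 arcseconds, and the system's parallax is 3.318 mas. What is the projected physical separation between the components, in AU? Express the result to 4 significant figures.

d = 1/p = 1/0.003318″ = 301.39 pc.
At distance d (pc), an angle of θ arcsec spans θ·d AU: s = 2.83 × 301.39 = 852.93 AU.

852.9 AU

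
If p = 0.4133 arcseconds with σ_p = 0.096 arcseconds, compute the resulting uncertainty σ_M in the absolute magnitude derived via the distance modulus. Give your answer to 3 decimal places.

σ_M = 0.504 mag

M = m − 5 log₁₀ d + 5 = m + 5 log₁₀ p + 5, so ∂M/∂p = 5/(p ln 10).
σ_M = (5/ln 10) · (σ_p/p) = 2.1715 × 0.096/0.4133 = 2.1715 × 0.23228 = 0.5044.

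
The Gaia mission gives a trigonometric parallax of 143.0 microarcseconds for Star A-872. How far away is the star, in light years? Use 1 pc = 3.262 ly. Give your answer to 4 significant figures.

22810 light years

p = 143.0 microarcseconds = 0.0001430 arcsec.
d = 1/p = 1/0.0001430 = 6993 pc.
In light-years: 6993 × 3.262 = 22811 ly.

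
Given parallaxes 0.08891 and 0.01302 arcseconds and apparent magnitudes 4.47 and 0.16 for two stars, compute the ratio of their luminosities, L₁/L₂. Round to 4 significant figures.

d₁ = 1/p₁ = 1/0.08891″ = 11.247 pc; d₂ = 1/p₂ = 1/0.01302″ = 76.805 pc.
M₁ = m₁ − 5 log₁₀ d₁ + 5 = 4.47 − 5.2552 + 5 = 4.2148.
M₂ = 0.16 − 9.4269 + 5 = -4.2669.
L₁/L₂ = 10^(0.4(M₂ − M₁)) = 10^(0.4 × (-8.4817)) = 10^(-3.39268) = 0.00040487.

L₁/L₂ = 0.0004049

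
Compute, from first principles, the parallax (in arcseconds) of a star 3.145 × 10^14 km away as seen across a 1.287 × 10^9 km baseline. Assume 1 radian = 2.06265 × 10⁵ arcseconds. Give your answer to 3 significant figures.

θ ≈ B/d = (1.287 × 10^9) / (3.145 × 10^14) = 4.0922 × 10^-6 rad.
In arcseconds: 4.0922 × 10^-6 × 206265 = 0.84408″.

0.844 arcsec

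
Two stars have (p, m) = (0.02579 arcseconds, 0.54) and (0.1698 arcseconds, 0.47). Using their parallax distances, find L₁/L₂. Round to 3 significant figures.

L₁/L₂ = 40.6

d₁ = 1/p₁ = 1/0.02579″ = 38.775 pc; d₂ = 1/p₂ = 1/0.1698″ = 5.8893 pc.
M₁ = m₁ − 5 log₁₀ d₁ + 5 = 0.54 − 7.9428 + 5 = -2.4028.
M₂ = 0.47 − 3.8503 + 5 = 1.6197.
L₁/L₂ = 10^(0.4(M₂ − M₁)) = 10^(0.4 × 4.0225) = 10^1.60900 = 40.644.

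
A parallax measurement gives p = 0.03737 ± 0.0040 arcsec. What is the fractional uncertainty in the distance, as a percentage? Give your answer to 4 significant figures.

For d = 1/p, |σ_d/d| = |σ_p/p|.
σ_p/p = 0.0040 / 0.03737 = 0.10704 = 10.704%.

10.70%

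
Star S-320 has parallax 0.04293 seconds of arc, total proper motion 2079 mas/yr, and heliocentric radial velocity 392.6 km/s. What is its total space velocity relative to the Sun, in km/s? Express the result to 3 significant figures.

455 km/s

d = 1/p = 1/0.04293″ = 23.294 pc.
μ = 2079 mas/yr = 2.079 ″/yr.
v_t = 4.740 μ d = 4.740 × 2.079 × 23.294 = 229.55 km/s.
v = √(v_r² + v_t²) = √(392.6² + 229.55²) = √206828 = 454.78 km/s.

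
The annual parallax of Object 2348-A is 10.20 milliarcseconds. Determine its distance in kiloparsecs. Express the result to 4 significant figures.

p = 10.20 milliarcseconds = 0.01020 arcsec.
d = 1/p = 1/0.01020 = 98.039 pc.
= 0.098039 kpc.

0.09804 kpc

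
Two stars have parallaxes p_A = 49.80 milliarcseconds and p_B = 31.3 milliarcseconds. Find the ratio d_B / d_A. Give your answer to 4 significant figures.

1.591

Since d = 1/p, d_B/d_A = p_A/p_B.
= 49.80 / 31.3 = 1.5911.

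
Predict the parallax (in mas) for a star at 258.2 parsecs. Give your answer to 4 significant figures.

3.873 mas

p = 1/d = 1/258.2 = 0.003873 arcsec.
= 0.003873 × 1000 = 3.873 mas.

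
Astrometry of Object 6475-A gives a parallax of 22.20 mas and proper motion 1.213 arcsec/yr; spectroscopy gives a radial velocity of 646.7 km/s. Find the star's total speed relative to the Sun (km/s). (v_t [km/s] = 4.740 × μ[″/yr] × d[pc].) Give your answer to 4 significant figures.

696.6 km/s

d = 1/p = 1/0.02220″ = 45.045 pc.
v_t = 4.740 μ d = 4.740 × 1.213 × 45.045 = 258.99 km/s.
v = √(v_r² + v_t²) = √(646.7² + 258.99²) = √485297 = 696.63 km/s.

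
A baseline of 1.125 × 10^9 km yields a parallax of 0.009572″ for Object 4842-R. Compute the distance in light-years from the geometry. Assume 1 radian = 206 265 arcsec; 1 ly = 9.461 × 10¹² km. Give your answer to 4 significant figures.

θ = 0.009572″ = 0.009572/206265 = 4.6406 × 10^-8 rad.
d = B/θ = (1.125 × 10^9) / (4.6406 × 10^-8) = 2.4243 × 10^16 km = (2.4243 × 10^16) / (9.461 × 10^12) ly = 2562.4 ly.

2562 ly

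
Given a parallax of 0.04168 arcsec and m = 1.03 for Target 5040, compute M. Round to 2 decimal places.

d = 1/p = 1/0.04168″ = 23.992 pc.
m − M = 5 log₁₀(23.992) − 5 = 6.9003 − 5 = 1.9003.
M = m − (m − M) = 1.03 − 1.9003 = -0.87.

M = -0.87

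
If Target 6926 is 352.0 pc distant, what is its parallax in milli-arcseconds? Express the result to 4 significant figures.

2.841 mas

p = 1/d = 1/352 = 0.0028409 arcsec.
= 0.0028409 × 1000 = 2.8409 mas.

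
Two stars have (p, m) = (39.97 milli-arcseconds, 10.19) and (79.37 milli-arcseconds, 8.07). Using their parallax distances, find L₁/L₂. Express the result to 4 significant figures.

L₁/L₂ = 0.5596

d₁ = 1/p₁ = 1/0.03997″ = 25.019 pc; d₂ = 1/p₂ = 1/0.07937″ = 12.599 pc.
M₁ = m₁ − 5 log₁₀ d₁ + 5 = 10.19 − 6.9913 + 5 = 8.1987.
M₂ = 8.07 − 5.5017 + 5 = 7.5683.
L₁/L₂ = 10^(0.4(M₂ − M₁)) = 10^(0.4 × (-0.6304)) = 10^(-0.25216) = 0.55955.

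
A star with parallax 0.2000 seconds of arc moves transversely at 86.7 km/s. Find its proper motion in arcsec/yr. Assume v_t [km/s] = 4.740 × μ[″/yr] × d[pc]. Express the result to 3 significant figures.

3.66 arcsec/yr

d = 1/p = 1/0.2000″ = 5 pc.
μ = v_t / (4.74 d) = 86.7 / (4.74 × 5) = 86.7 / 23.7 = 3.6582 ″/yr.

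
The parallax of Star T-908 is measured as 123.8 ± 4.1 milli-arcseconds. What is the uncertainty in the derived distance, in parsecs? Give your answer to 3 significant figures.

d = 1/p, so σ_d = σ_p / p².
σ_d = 0.00410 / (0.1238)² = 0.00410 / 0.015326 = 0.26752 pc.

0.268 pc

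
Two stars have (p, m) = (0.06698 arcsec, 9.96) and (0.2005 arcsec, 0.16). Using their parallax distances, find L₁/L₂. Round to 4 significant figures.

L₁/L₂ = 0.001077

d₁ = 1/p₁ = 1/0.06698″ = 14.93 pc; d₂ = 1/p₂ = 1/0.2005″ = 4.9875 pc.
M₁ = m₁ − 5 log₁₀ d₁ + 5 = 9.96 − 5.8703 + 5 = 9.0897.
M₂ = 0.16 − 3.4894 + 5 = 1.6706.
L₁/L₂ = 10^(0.4(M₂ − M₁)) = 10^(0.4 × (-7.4191)) = 10^(-2.96764) = 0.0010774.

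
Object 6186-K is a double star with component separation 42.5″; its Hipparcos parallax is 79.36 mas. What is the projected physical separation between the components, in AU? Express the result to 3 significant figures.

d = 1/p = 1/0.07936″ = 12.601 pc.
At distance d (pc), an angle of θ arcsec spans θ·d AU: s = 42.5 × 12.601 = 535.54 AU.

536 AU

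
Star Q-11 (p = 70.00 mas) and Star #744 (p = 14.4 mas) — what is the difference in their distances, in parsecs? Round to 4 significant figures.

d_A = 1/0.07000″ = 14.286 pc; d_B = 1/0.01440″ = 69.444 pc.
|d_B − d_A| = |69.444 − 14.286| = 55.158 pc.

55.16 pc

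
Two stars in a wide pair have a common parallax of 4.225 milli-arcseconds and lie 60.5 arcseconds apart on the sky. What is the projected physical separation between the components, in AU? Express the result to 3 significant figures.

14300 AU

d = 1/p = 1/0.004225″ = 236.69 pc.
At distance d (pc), an angle of θ arcsec spans θ·d AU: s = 60.5 × 236.69 = 14320 AU.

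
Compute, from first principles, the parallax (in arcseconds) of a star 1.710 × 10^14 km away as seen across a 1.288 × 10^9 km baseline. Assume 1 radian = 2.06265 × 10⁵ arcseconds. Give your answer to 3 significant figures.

1.55 arcsec

θ ≈ B/d = (1.288 × 10^9) / (1.710 × 10^14) = 7.5322 × 10^-6 rad.
In arcseconds: 7.5322 × 10^-6 × 206265 = 1.5536″.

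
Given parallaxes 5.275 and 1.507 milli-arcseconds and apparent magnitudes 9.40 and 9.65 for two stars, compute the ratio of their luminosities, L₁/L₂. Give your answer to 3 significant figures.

L₁/L₂ = 0.103

d₁ = 1/p₁ = 1/0.005275″ = 189.57 pc; d₂ = 1/p₂ = 1/0.001507″ = 663.57 pc.
M₁ = m₁ − 5 log₁₀ d₁ + 5 = 9.40 − 11.3888 + 5 = 3.0112.
M₂ = 9.65 − 14.1094 + 5 = 0.5406.
L₁/L₂ = 10^(0.4(M₂ − M₁)) = 10^(0.4 × (-2.4706)) = 10^(-0.98824) = 0.10274.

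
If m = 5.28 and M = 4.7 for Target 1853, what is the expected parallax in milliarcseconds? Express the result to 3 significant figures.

76.6 mas

m − M = 5.28 − 4.7 = 0.58.
d = 10^((m−M)/5 + 1) = 10^1.116 = 13.062 pc.
p = 1/d = 1/13.062 = 0.076558 arcsec = 76.558 mas.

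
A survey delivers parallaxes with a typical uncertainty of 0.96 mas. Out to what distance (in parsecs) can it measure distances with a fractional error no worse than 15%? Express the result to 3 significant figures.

σ_d/d = σ_p/p, so the condition is σ_p/p ≤ 0.15, i.e. p ≥ σ_p/0.15.
p_min = 0.96/0.15 = 6.4 mas = 0.0064 arcsec.
d_max = 1/p_min = 1/0.0064 = 156.25 pc.

156 pc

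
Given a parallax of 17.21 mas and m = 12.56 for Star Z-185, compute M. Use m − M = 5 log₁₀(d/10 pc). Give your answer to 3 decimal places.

M = 8.739

d = 1/p = 1/0.01721″ = 58.106 pc.
m − M = 5 log₁₀(58.106) − 5 = 8.8211 − 5 = 3.8211.
M = m − (m − M) = 12.56 − 3.8211 = 8.739.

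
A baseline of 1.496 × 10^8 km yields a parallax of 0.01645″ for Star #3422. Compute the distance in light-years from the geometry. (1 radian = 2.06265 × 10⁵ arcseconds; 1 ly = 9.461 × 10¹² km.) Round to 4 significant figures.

θ = 0.01645″ = 0.01645/206265 = 7.9752 × 10^-8 rad.
d = B/θ = (1.496 × 10^8) / (7.9752 × 10^-8) = 1.8758 × 10^15 km = (1.8758 × 10^15) / (9.461 × 10^12) ly = 198.27 ly.

198.3 ly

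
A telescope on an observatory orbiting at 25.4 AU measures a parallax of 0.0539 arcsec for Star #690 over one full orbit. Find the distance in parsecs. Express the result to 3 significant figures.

With baseline B (in AU) and parallax p (in arcsec), d = B/p parsecs.
d = 25.4 / 0.0539 = 471.24 pc.

471 pc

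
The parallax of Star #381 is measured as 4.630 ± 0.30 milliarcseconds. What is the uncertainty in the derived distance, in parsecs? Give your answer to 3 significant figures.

d = 1/p, so σ_d = σ_p / p².
σ_d = 0.000300 / (0.004630)² = 0.000300 / 0.000021437 = 13.994 pc.

14.0 pc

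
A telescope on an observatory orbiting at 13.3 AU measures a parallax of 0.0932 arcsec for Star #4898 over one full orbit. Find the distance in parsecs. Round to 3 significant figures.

With baseline B (in AU) and parallax p (in arcsec), d = B/p parsecs.
d = 13.3 / 0.0932 = 142.7 pc.

143 pc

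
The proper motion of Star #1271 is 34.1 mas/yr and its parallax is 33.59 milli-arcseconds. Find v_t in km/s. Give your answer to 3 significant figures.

4.81 km/s

d = 1/p = 1/0.03359″ = 29.771 pc.
μ = 34.1 mas/yr = 0.0341 ″/yr.
v_t = 4.74 × μ × d = 4.74 × 0.0341 × 29.771 = 4.812 km/s.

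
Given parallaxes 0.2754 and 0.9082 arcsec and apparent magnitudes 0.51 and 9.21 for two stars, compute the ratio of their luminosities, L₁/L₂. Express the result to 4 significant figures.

L₁/L₂ = 32840

d₁ = 1/p₁ = 1/0.2754″ = 3.6311 pc; d₂ = 1/p₂ = 1/0.9082″ = 1.1011 pc.
M₁ = m₁ − 5 log₁₀ d₁ + 5 = 0.51 − 2.8002 + 5 = 2.7098.
M₂ = 9.21 − 0.2091 + 5 = 14.0009.
L₁/L₂ = 10^(0.4(M₂ − M₁)) = 10^(0.4 × 11.2911) = 10^4.51644 = 32843.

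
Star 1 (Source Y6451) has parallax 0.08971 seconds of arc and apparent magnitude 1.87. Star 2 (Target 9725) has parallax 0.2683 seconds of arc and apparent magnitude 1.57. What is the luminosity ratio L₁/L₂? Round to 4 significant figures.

L₁/L₂ = 6.785

d₁ = 1/p₁ = 1/0.08971″ = 11.147 pc; d₂ = 1/p₂ = 1/0.2683″ = 3.7272 pc.
M₁ = m₁ − 5 log₁₀ d₁ + 5 = 1.87 − 5.2358 + 5 = 1.6342.
M₂ = 1.57 − 2.8569 + 5 = 3.7131.
L₁/L₂ = 10^(0.4(M₂ − M₁)) = 10^(0.4 × 2.0789) = 10^0.83156 = 6.7852.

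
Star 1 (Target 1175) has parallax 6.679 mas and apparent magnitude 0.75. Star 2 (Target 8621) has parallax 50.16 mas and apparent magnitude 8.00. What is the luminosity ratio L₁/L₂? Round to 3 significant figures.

L₁/L₂ = 44800

d₁ = 1/p₁ = 1/0.006679″ = 149.72 pc; d₂ = 1/p₂ = 1/0.05016″ = 19.936 pc.
M₁ = m₁ − 5 log₁₀ d₁ + 5 = 0.75 − 10.8764 + 5 = -5.1264.
M₂ = 8.00 − 6.4982 + 5 = 6.5018.
L₁/L₂ = 10^(0.4(M₂ − M₁)) = 10^(0.4 × 11.6282) = 10^4.65128 = 44800.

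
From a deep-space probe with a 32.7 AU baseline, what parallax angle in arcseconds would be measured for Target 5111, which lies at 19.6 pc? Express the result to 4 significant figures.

1.668 arcsec

p (arcsec) = B (AU) / d (pc).
p = 32.7 / 19.6 = 1.6684 arcsec.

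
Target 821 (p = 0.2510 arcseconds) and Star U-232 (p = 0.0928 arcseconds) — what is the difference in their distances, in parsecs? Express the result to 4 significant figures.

d_A = 1/0.2510″ = 3.9841 pc; d_B = 1/0.09280″ = 10.776 pc.
|d_B − d_A| = |10.776 − 3.9841| = 6.7919 pc.

6.792 pc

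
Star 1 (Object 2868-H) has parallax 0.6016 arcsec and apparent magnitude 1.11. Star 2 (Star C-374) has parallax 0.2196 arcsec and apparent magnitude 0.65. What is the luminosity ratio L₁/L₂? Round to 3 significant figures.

L₁/L₂ = 0.0872

d₁ = 1/p₁ = 1/0.6016″ = 1.6622 pc; d₂ = 1/p₂ = 1/0.2196″ = 4.5537 pc.
M₁ = m₁ − 5 log₁₀ d₁ + 5 = 1.11 − 1.1034 + 5 = 5.0066.
M₂ = 0.65 − 3.2918 + 5 = 2.3582.
L₁/L₂ = 10^(0.4(M₂ − M₁)) = 10^(0.4 × (-2.6484)) = 10^(-1.05936) = 0.087225.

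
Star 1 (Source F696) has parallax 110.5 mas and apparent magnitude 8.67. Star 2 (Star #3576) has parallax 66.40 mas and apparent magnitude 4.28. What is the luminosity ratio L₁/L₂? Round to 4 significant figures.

d₁ = 1/p₁ = 1/0.1105″ = 9.0498 pc; d₂ = 1/p₂ = 1/0.06640″ = 15.06 pc.
M₁ = m₁ − 5 log₁₀ d₁ + 5 = 8.67 − 4.7832 + 5 = 8.8868.
M₂ = 4.28 − 5.8891 + 5 = 3.3909.
L₁/L₂ = 10^(0.4(M₂ − M₁)) = 10^(0.4 × (-5.4959)) = 10^(-2.19836) = 0.0063334.

L₁/L₂ = 0.006333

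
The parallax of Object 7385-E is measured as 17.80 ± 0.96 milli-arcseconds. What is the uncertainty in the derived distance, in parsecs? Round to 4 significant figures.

d = 1/p, so σ_d = σ_p / p².
σ_d = 0.000960 / (0.01780)² = 0.000960 / 0.00031684 = 3.0299 pc.

3.030 pc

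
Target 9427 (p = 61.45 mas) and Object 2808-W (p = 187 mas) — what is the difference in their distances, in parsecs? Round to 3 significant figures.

d_A = 1/0.06145″ = 16.273 pc; d_B = 1/0.1870″ = 5.3476 pc.
|d_B − d_A| = |5.3476 − 16.273| = 10.925 pc.

10.9 pc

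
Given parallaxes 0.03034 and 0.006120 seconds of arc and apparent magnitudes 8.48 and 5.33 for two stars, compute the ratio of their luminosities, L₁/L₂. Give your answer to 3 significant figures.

L₁/L₂ = 0.00224

d₁ = 1/p₁ = 1/0.03034″ = 32.96 pc; d₂ = 1/p₂ = 1/0.006120″ = 163.4 pc.
M₁ = m₁ − 5 log₁₀ d₁ + 5 = 8.48 − 7.5899 + 5 = 5.8901.
M₂ = 5.33 − 11.0663 + 5 = -0.7363.
L₁/L₂ = 10^(0.4(M₂ − M₁)) = 10^(0.4 × (-6.6264)) = 10^(-2.65056) = 0.0022358.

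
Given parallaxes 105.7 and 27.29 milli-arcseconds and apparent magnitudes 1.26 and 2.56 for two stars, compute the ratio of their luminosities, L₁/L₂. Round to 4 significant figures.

d₁ = 1/p₁ = 1/0.1057″ = 9.4607 pc; d₂ = 1/p₂ = 1/0.02729″ = 36.643 pc.
M₁ = m₁ − 5 log₁₀ d₁ + 5 = 1.26 − 4.8796 + 5 = 1.3804.
M₂ = 2.56 − 7.8200 + 5 = -0.2600.
L₁/L₂ = 10^(0.4(M₂ − M₁)) = 10^(0.4 × (-1.6404)) = 10^(-0.65616) = 0.22072.

L₁/L₂ = 0.2207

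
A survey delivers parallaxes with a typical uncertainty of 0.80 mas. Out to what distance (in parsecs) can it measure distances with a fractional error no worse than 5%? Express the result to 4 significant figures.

62.50 pc

σ_d/d = σ_p/p, so the condition is σ_p/p ≤ 0.05, i.e. p ≥ σ_p/0.05.
p_min = 0.80/0.05 = 16 mas = 0.016 arcsec.
d_max = 1/p_min = 1/0.016 = 62.5 pc.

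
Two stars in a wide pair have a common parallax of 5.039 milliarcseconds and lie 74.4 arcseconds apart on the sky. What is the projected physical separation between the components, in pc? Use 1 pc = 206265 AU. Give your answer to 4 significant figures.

0.07158 pc

d = 1/p = 1/0.005039″ = 198.45 pc.
At distance d (pc), an angle of θ arcsec spans θ·d AU: s = 74.4 × 198.45 = 14765 AU.
= 14765 / 206265 = 0.071583 pc.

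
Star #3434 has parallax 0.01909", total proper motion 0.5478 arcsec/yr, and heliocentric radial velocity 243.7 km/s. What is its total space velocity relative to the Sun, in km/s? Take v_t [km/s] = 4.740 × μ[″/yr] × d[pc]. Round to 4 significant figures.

279.1 km/s

d = 1/p = 1/0.01909″ = 52.383 pc.
v_t = 4.740 μ d = 4.740 × 0.5478 × 52.383 = 136.02 km/s.
v = √(v_r² + v_t²) = √(243.7² + 136.02²) = √77891.1 = 279.09 km/s.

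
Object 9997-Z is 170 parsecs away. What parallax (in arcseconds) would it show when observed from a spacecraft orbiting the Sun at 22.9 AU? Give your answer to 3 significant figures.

p (arcsec) = B (AU) / d (pc).
p = 22.9 / 170 = 0.13471 arcsec.

0.135 arcsec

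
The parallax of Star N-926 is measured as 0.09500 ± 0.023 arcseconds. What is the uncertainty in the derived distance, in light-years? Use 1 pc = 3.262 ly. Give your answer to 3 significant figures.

8.31 ly

d = 1/p, so σ_d = σ_p / p².
σ_d = 0.0230 / (0.09500)² = 0.0230 / 0.009025 = 2.5485 pc = 2.5485 × 3.262 ly = 8.3132 ly.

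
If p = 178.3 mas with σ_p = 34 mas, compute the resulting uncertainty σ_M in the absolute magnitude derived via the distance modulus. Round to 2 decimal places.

σ_M = 0.41 mag

M = m − 5 log₁₀ d + 5 = m + 5 log₁₀ p + 5, so ∂M/∂p = 5/(p ln 10).
σ_M = (5/ln 10) · (σ_p/p) = 2.1715 × 34/178.3 = 2.1715 × 0.19069 = 0.41408.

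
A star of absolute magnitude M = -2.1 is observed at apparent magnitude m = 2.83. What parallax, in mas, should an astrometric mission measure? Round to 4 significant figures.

10.33 mas

m − M = 2.83 − (-2.1) = 4.93.
d = 10^((m−M)/5 + 1) = 10^1.986 = 96.828 pc.
p = 1/d = 1/96.828 = 0.010328 arcsec = 10.328 mas.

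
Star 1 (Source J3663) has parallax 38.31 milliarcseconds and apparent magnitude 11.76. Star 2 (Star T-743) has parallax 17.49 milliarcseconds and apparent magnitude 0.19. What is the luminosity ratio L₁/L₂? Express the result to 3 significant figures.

d₁ = 1/p₁ = 1/0.03831″ = 26.103 pc; d₂ = 1/p₂ = 1/0.01749″ = 57.176 pc.
M₁ = m₁ − 5 log₁₀ d₁ + 5 = 11.76 − 7.0835 + 5 = 9.6765.
M₂ = 0.19 − 8.7861 + 5 = -3.5961.
L₁/L₂ = 10^(0.4(M₂ − M₁)) = 10^(0.4 × (-13.2726)) = 10^(-5.30904) = 0.0000049086.

L₁/L₂ = 4.91 × 10^-6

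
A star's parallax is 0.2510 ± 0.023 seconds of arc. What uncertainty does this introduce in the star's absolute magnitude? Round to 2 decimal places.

σ_M = 0.20 mag

M = m − 5 log₁₀ d + 5 = m + 5 log₁₀ p + 5, so ∂M/∂p = 5/(p ln 10).
σ_M = (5/ln 10) · (σ_p/p) = 2.1715 × 0.023/0.2510 = 2.1715 × 0.091633 = 0.19898.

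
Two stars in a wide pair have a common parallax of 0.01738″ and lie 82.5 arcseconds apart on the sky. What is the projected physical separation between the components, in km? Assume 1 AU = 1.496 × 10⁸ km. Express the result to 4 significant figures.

7.101 × 10^11 km

d = 1/p = 1/0.01738″ = 57.537 pc.
At distance d (pc), an angle of θ arcsec spans θ·d AU: s = 82.5 × 57.537 = 4746.8 AU.
= 4746.8 × 1.496 × 10⁸ km = 7.1012 × 10^11 km.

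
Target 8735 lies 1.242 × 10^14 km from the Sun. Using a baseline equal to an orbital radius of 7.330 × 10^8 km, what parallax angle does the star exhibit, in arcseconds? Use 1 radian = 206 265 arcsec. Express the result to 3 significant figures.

1.22 arcsec

θ ≈ B/d = (7.330 × 10^8) / (1.242 × 10^14) = 5.9018 × 10^-6 rad.
In arcseconds: 5.9018 × 10^-6 × 206265 = 1.2173″.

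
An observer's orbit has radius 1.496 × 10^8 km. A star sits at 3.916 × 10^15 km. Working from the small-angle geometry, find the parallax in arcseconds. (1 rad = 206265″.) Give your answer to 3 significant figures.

0.00788 arcsec

θ ≈ B/d = (1.496 × 10^8) / (3.916 × 10^15) = 3.8202 × 10^-8 rad.
In arcseconds: 3.8202 × 10^-8 × 206265 = 0.0078797″.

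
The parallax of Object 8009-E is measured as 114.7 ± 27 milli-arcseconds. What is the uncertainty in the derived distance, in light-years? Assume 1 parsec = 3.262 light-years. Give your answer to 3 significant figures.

6.69 ly

d = 1/p, so σ_d = σ_p / p².
σ_d = 0.0270 / (0.1147)² = 0.0270 / 0.013156 = 2.0523 pc = 2.0523 × 3.262 ly = 6.6946 ly.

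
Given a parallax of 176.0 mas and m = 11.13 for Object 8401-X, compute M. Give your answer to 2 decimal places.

M = 12.36

d = 1/p = 1/0.1760″ = 5.6818 pc.
m − M = 5 log₁₀(5.6818) − 5 = 3.7724 − 5 = -1.2276.
M = m − (m − M) = 11.13 − (-1.2276) = 12.36.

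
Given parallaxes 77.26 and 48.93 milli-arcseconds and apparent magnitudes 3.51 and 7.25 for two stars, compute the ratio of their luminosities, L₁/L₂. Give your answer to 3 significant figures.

d₁ = 1/p₁ = 1/0.07726″ = 12.943 pc; d₂ = 1/p₂ = 1/0.04893″ = 20.437 pc.
M₁ = m₁ − 5 log₁₀ d₁ + 5 = 3.51 − 5.5602 + 5 = 2.9498.
M₂ = 7.25 − 6.5521 + 5 = 5.6979.
L₁/L₂ = 10^(0.4(M₂ − M₁)) = 10^(0.4 × 2.7481) = 10^1.09924 = 12.567.

L₁/L₂ = 12.6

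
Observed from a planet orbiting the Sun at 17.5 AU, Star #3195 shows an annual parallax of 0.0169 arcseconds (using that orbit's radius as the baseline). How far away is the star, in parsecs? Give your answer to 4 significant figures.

With baseline B (in AU) and parallax p (in arcsec), d = B/p parsecs.
d = 17.5 / 0.0169 = 1035.5 pc.

1036 pc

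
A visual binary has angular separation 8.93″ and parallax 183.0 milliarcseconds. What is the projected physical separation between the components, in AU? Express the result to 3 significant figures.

d = 1/p = 1/0.1830″ = 5.4645 pc.
At distance d (pc), an angle of θ arcsec spans θ·d AU: s = 8.93 × 5.4645 = 48.798 AU.

48.8 AU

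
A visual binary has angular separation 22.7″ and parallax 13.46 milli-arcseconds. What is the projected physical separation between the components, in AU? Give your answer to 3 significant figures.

1690 AU

d = 1/p = 1/0.01346″ = 74.294 pc.
At distance d (pc), an angle of θ arcsec spans θ·d AU: s = 22.7 × 74.294 = 1686.5 AU.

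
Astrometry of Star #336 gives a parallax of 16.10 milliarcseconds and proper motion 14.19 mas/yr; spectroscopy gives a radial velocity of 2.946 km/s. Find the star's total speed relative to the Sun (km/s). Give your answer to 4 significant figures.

5.112 km/s

d = 1/p = 1/0.01610″ = 62.112 pc.
μ = 14.19 mas/yr = 0.01419 ″/yr.
v_t = 4.740 μ d = 4.740 × 0.01419 × 62.112 = 4.1777 km/s.
v = √(v_r² + v_t²) = √(2.946² + 4.1777²) = √26.1321 = 5.112 km/s.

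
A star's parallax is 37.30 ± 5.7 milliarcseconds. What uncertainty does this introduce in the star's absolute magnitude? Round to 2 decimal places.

M = m − 5 log₁₀ d + 5 = m + 5 log₁₀ p + 5, so ∂M/∂p = 5/(p ln 10).
σ_M = (5/ln 10) · (σ_p/p) = 2.1715 × 5.7/37.30 = 2.1715 × 0.15282 = 0.33185.

σ_M = 0.33 mag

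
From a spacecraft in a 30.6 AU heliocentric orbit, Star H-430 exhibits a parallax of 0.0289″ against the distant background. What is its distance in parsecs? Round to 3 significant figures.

1060 pc

With baseline B (in AU) and parallax p (in arcsec), d = B/p parsecs.
d = 30.6 / 0.0289 = 1058.8 pc.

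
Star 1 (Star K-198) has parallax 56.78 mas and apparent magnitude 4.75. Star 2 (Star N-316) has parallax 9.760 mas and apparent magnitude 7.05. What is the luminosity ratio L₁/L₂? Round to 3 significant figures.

d₁ = 1/p₁ = 1/0.05678″ = 17.612 pc; d₂ = 1/p₂ = 1/0.009760″ = 102.46 pc.
M₁ = m₁ − 5 log₁₀ d₁ + 5 = 4.75 − 6.2290 + 5 = 3.5210.
M₂ = 7.05 − 10.0528 + 5 = 1.9972.
L₁/L₂ = 10^(0.4(M₂ − M₁)) = 10^(0.4 × (-1.5238)) = 10^(-0.60952) = 0.24574.

L₁/L₂ = 0.246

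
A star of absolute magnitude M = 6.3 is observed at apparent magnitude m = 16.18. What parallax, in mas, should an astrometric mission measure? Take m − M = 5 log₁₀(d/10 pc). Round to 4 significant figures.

m − M = 16.18 − 6.3 = 9.88.
d = 10^((m−M)/5 + 1) = 10^2.976 = 946.24 pc.
p = 1/d = 1/946.24 = 0.0010568 arcsec = 1.0568 mas.

1.057 mas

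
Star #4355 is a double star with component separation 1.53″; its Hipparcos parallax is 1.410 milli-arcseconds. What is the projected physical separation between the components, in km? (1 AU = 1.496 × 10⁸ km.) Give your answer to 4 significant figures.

1.623 × 10^11 km

d = 1/p = 1/0.001410″ = 709.22 pc.
At distance d (pc), an angle of θ arcsec spans θ·d AU: s = 1.53 × 709.22 = 1085.1 AU.
= 1085.1 × 1.496 × 10⁸ km = 1.6233 × 10^11 km.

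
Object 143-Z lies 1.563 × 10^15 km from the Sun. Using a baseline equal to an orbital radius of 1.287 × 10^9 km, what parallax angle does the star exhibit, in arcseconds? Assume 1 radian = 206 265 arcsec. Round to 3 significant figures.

0.170 arcsec

θ ≈ B/d = (1.287 × 10^9) / (1.563 × 10^15) = 8.2342 × 10^-7 rad.
In arcseconds: 8.2342 × 10^-7 × 206265 = 0.16984″.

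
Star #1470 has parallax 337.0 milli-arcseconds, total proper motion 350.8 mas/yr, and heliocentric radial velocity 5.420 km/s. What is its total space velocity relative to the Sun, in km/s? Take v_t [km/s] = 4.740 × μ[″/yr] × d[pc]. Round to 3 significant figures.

7.33 km/s

d = 1/p = 1/0.3370″ = 2.9674 pc.
μ = 350.8 mas/yr = 0.3508 ″/yr.
v_t = 4.740 μ d = 4.740 × 0.3508 × 2.9674 = 4.9342 km/s.
v = √(v_r² + v_t²) = √(5.420² + 4.9342²) = √53.7227 = 7.3296 km/s.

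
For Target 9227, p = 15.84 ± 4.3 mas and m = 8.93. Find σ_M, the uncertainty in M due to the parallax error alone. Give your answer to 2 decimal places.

σ_M = 0.59 mag

M = m − 5 log₁₀ d + 5 = m + 5 log₁₀ p + 5, so ∂M/∂p = 5/(p ln 10).
σ_M = (5/ln 10) · (σ_p/p) = 2.1715 × 4.3/15.84 = 2.1715 × 0.27146 = 0.58948.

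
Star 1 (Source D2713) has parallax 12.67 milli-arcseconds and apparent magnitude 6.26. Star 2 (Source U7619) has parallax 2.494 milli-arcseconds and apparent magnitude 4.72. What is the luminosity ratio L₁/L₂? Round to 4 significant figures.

L₁/L₂ = 0.009381

d₁ = 1/p₁ = 1/0.01267″ = 78.927 pc; d₂ = 1/p₂ = 1/0.002494″ = 400.96 pc.
M₁ = m₁ − 5 log₁₀ d₁ + 5 = 6.26 − 9.4861 + 5 = 1.7739.
M₂ = 4.72 − 13.0155 + 5 = -3.2955.
L₁/L₂ = 10^(0.4(M₂ − M₁)) = 10^(0.4 × (-5.0694)) = 10^(-2.02776) = 0.0093808.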